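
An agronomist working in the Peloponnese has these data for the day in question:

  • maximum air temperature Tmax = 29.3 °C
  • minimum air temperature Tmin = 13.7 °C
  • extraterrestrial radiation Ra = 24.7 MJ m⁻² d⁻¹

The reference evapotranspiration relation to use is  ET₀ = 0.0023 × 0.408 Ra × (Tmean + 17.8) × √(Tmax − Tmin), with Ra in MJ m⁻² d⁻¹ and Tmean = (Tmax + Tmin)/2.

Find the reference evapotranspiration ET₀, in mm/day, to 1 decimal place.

Tmean = (29.3 + 13.7)/2 = 21.50 °C
0.408 Ra = 0.408 × 24.7 = 10.0776 mm/d equivalent
ET₀ = 0.0023 × 10.0776 × (21.50 + 17.8) × √15.6 = 0.0023 × 10.0776 × 39.30 × 3.9497 = 3.5978 mm/d

3.6 mm/day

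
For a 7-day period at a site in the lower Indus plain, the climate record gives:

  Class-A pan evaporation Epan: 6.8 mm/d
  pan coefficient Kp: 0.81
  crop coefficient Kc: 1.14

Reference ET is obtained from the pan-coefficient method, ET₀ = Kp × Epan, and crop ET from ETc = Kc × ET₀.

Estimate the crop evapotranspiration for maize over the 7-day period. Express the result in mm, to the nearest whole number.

44 mm

ET₀ = 0.81 × 6.8 = 5.5080 mm/d
ETc = Kc × ET₀ = 1.14 × 5.5080 = 6.2791 mm/d
Over 7 days: 6.2791 × 7 = 43.954 mm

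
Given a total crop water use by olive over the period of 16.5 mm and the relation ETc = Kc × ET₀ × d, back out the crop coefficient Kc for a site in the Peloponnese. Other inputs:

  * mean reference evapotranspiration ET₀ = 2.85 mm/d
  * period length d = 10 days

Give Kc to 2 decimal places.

ETc = Kc × ET₀ × d  ⇒  Kc = ETc / (ET₀ × d)
Kc = 16.5 / (2.85 × 10) = 16.5 / 28.50 = 0.5789

0.58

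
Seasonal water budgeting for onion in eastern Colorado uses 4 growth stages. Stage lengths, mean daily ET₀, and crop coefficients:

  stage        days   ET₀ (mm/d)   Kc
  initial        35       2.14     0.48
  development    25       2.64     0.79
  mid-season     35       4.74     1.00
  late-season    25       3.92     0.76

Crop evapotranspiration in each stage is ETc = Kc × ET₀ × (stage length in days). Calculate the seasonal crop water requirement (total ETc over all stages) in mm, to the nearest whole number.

initial: 0.48 × 2.14 × 35 = 35.95 mm
development: 0.79 × 2.64 × 25 = 52.14 mm
mid-season: 1.00 × 4.74 × 35 = 165.90 mm
late-season: 0.76 × 3.92 × 25 = 74.48 mm
Seasonal total = 328.47 mm

328 mm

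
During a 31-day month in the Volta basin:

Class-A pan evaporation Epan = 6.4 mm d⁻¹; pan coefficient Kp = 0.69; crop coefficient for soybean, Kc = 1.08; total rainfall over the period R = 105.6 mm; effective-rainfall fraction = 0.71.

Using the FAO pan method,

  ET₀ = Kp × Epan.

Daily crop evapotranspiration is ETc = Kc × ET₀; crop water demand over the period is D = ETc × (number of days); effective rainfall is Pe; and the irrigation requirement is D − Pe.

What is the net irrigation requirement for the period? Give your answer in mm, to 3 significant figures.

72.9 mm

ET₀ = 0.69 × 6.4 = 4.4160 mm/d
ETc = Kc × ET₀ = 1.08 × 4.4160 = 4.7693 mm/d
Crop demand D = ETc × 31 d = 4.7693 × 31 = 147.848 mm
Pe = 0.71 × 105.6 = 74.976 mm
D − Pe = 147.848 − 74.976 = 72.872 mm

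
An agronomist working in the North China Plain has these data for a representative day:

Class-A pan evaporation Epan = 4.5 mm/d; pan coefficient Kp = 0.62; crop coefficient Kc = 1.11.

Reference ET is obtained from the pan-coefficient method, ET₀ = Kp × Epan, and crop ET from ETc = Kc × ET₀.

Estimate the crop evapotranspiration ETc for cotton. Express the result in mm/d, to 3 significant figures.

ET₀ = 0.62 × 4.5 = 2.7900 mm/d
ETc = Kc × ET₀ = 1.11 × 2.7900 = 3.0969 mm/d

3.10 mm/d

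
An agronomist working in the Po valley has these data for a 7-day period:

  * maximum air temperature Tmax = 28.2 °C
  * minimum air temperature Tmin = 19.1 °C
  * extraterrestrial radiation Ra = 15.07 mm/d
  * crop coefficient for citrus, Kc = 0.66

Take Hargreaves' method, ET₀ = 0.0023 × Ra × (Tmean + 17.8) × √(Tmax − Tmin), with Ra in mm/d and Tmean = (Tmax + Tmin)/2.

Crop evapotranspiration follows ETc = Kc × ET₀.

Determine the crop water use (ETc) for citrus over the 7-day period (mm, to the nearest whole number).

20 mm

Tmean = (28.2 + 19.1)/2 = 23.65 °C
ET₀ = 0.0023 × 15.07 × (23.65 + 17.8) × √9.1 = 0.0023 × 15.07 × 41.45 × 3.0166 = 4.3339 mm/d
ETc = Kc × ET₀ = 0.66 × 4.3339 = 2.8604 mm/d
Over 7 days: 2.8604 × 7 = 20.023 mm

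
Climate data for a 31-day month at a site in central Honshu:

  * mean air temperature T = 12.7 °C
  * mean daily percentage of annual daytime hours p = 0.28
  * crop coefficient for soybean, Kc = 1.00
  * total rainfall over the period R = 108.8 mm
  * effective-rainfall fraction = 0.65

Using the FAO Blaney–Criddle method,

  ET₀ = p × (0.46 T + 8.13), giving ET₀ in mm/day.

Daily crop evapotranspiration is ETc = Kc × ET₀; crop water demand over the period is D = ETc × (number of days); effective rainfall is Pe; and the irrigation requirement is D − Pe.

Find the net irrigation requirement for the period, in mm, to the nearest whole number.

ET₀ = 0.28 × (0.46 × 12.7 + 8.13) = 0.28 × 13.972 = 3.9122 mm/d
ETc = Kc × ET₀ = 1.00 × 3.9122 = 3.9122 mm/d
Crop demand D = ETc × 31 d = 3.9122 × 31 = 121.278 mm
Pe = 0.65 × 108.8 = 70.720 mm
D − Pe = 121.278 − 70.720 = 50.558 mm

51 mm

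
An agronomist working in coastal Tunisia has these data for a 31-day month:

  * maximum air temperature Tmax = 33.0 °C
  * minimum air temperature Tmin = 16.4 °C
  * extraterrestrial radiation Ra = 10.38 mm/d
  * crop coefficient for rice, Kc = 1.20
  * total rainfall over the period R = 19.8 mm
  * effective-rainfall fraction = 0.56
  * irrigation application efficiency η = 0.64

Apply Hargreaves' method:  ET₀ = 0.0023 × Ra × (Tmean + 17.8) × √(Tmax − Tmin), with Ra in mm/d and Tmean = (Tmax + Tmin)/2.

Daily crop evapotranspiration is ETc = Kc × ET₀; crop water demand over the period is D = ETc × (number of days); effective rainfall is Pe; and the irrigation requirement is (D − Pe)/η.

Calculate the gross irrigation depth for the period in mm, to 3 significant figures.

Tmean = (33.0 + 16.4)/2 = 24.70 °C
ET₀ = 0.0023 × 10.38 × (24.70 + 17.8) × √16.6 = 0.0023 × 10.38 × 42.50 × 4.0743 = 4.1340 mm/d
ETc = Kc × ET₀ = 1.20 × 4.1340 = 4.9608 mm/d
Crop demand D = ETc × 31 d = 4.9608 × 31 = 153.785 mm
Pe = 0.56 × 19.8 = 11.088 mm
D − Pe = 153.785 − 11.088 = 142.697 mm
Gross irrigation = 142.697 / 0.64 = 222.964 mm

223 mm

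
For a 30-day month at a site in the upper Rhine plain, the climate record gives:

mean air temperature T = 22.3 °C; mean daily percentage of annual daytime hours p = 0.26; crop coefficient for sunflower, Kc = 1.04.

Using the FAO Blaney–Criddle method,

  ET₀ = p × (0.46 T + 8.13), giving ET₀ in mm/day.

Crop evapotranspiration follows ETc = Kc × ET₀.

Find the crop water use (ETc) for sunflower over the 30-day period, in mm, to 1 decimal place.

149.2 mm

ET₀ = 0.26 × (0.46 × 22.3 + 8.13) = 0.26 × 18.388 = 4.7809 mm/d
ETc = Kc × ET₀ = 1.04 × 4.7809 = 4.9721 mm/d
Over 30 days: 4.9721 × 30 = 149.163 mm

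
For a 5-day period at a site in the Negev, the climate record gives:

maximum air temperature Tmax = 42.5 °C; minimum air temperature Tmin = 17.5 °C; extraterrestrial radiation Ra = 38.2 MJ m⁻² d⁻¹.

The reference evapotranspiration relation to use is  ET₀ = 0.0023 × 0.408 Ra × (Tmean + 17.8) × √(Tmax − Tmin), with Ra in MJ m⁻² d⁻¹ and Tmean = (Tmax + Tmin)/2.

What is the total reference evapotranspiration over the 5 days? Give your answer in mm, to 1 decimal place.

42.8 mm

Tmean = (42.5 + 17.5)/2 = 30.00 °C
0.408 Ra = 0.408 × 38.2 = 15.5856 mm/d equivalent
ET₀ = 0.0023 × 15.5856 × (30.00 + 17.8) × √25.0 = 0.0023 × 15.5856 × 47.80 × 5.0000 = 8.5674 mm/d
Over 5 days: 8.5674 × 5 = 42.837 mm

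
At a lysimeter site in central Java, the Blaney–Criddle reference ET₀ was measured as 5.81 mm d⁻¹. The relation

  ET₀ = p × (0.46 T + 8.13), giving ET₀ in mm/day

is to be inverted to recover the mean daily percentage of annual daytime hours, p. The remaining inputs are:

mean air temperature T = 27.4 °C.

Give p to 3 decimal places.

0.280

p = ET₀ / (0.46 T + 8.13) = 5.81 / (0.46 × 27.4 + 8.13) = 5.81 / 20.734 = 0.2802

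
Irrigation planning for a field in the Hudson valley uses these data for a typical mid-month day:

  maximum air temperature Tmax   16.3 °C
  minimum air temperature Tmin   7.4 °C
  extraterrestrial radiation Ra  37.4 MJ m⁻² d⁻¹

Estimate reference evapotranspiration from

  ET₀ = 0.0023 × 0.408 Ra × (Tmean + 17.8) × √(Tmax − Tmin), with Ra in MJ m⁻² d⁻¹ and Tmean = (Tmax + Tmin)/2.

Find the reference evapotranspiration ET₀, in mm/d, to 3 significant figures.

3.10 mm/d

Tmean = (16.3 + 7.4)/2 = 11.85 °C
0.408 Ra = 0.408 × 37.4 = 15.2592 mm/d equivalent
ET₀ = 0.0023 × 15.2592 × (11.85 + 17.8) × √8.9 = 0.0023 × 15.2592 × 29.65 × 2.9833 = 3.1044 mm/d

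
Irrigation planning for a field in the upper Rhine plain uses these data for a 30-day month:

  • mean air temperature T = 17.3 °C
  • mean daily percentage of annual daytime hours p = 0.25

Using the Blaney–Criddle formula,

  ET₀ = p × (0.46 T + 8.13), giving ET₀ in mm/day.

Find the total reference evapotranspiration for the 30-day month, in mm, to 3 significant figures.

ET₀ = 0.25 × (0.46 × 17.3 + 8.13) = 0.25 × 16.088 = 4.0220 mm/d
Monthly total = 4.0220 × 30 = 120.660 mm

121 mm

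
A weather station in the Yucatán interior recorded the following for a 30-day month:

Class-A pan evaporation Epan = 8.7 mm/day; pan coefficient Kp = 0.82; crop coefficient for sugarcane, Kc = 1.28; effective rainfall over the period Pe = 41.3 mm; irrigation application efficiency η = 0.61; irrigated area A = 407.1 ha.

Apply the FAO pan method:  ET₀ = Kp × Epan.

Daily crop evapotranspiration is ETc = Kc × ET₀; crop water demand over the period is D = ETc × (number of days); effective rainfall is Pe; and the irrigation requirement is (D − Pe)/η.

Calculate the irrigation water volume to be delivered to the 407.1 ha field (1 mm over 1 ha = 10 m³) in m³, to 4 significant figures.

1553000 m³

ET₀ = 0.82 × 8.7 = 7.1340 mm/d
ETc = Kc × ET₀ = 1.28 × 7.1340 = 9.1315 mm/d
Crop demand D = ETc × 30 d = 9.1315 × 30 = 273.945 mm
D − Pe = 273.945 − 41.3 = 232.645 mm
Gross irrigation = 232.645 / 0.61 = 381.385 mm
Volume = 381.385 mm × 407.1 ha × 10 = 1552618.3 m³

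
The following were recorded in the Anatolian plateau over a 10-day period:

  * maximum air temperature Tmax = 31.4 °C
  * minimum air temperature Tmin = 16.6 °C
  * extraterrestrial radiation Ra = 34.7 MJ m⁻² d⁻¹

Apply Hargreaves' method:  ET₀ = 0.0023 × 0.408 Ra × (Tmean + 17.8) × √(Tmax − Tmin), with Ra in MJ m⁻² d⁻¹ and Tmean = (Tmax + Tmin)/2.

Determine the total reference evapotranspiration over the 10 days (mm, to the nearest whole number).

Tmean = (31.4 + 16.6)/2 = 24.00 °C
0.408 Ra = 0.408 × 34.7 = 14.1576 mm/d equivalent
ET₀ = 0.0023 × 14.1576 × (24.00 + 17.8) × √14.8 = 0.0023 × 14.1576 × 41.80 × 3.8471 = 5.2363 mm/d
Over 10 days: 5.2363 × 10 = 52.363 mm

52 mm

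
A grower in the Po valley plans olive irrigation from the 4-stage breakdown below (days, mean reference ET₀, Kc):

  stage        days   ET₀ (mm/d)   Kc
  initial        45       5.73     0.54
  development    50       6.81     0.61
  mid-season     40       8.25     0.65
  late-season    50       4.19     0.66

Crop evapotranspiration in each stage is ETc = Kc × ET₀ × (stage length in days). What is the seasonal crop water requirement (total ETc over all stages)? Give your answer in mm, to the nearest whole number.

initial: 0.54 × 5.73 × 45 = 139.24 mm
development: 0.61 × 6.81 × 50 = 207.71 mm
mid-season: 0.65 × 8.25 × 40 = 214.50 mm
late-season: 0.66 × 4.19 × 50 = 138.27 mm
Seasonal total = 699.72 mm

700 mm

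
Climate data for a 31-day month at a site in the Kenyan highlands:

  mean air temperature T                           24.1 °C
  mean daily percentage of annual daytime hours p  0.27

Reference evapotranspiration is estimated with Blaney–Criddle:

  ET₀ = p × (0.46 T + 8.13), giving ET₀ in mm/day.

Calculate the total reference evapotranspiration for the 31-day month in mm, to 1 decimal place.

160.8 mm

ET₀ = 0.27 × (0.46 × 24.1 + 8.13) = 0.27 × 19.216 = 5.1883 mm/d
Monthly total = 5.1883 × 31 = 160.837 mm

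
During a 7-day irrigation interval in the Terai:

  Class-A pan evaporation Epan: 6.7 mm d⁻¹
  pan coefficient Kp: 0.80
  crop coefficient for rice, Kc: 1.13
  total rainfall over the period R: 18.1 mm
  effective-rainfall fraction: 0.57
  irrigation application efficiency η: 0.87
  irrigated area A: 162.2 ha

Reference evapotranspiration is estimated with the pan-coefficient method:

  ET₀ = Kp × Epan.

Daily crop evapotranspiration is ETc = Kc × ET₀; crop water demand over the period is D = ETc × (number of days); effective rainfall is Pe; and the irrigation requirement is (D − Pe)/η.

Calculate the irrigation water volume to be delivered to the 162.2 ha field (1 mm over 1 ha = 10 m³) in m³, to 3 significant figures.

ET₀ = 0.80 × 6.7 = 5.3600 mm/d
ETc = Kc × ET₀ = 1.13 × 5.3600 = 6.0568 mm/d
Crop demand D = ETc × 7 d = 6.0568 × 7 = 42.398 mm
Pe = 0.57 × 18.1 = 10.317 mm
D − Pe = 42.398 − 10.317 = 32.081 mm
Gross irrigation = 32.081 / 0.87 = 36.875 mm
Volume = 36.875 mm × 162.2 ha × 10 = 59811.3 m³

59800 m³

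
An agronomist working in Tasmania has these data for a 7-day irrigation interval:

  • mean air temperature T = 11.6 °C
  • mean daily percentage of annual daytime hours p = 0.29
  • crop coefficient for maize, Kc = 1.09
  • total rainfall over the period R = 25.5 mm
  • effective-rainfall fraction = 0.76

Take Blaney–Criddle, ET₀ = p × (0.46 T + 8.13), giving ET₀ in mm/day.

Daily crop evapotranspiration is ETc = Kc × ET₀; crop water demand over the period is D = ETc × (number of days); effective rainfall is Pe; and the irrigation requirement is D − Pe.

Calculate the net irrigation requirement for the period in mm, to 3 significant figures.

ET₀ = 0.29 × (0.46 × 11.6 + 8.13) = 0.29 × 13.466 = 3.9051 mm/d
ETc = Kc × ET₀ = 1.09 × 3.9051 = 4.2566 mm/d
Crop demand D = ETc × 7 d = 4.2566 × 7 = 29.796 mm
Pe = 0.76 × 25.5 = 19.380 mm
D − Pe = 29.796 − 19.380 = 10.416 mm

10.4 mm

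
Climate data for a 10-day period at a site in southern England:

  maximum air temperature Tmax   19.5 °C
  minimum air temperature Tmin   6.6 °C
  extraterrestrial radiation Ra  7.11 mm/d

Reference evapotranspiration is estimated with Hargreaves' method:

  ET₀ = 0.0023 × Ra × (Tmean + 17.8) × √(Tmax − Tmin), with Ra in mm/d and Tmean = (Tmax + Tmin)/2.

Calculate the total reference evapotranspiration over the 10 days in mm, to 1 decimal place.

18.1 mm

Tmean = (19.5 + 6.6)/2 = 13.05 °C
ET₀ = 0.0023 × 7.11 × (13.05 + 17.8) × √12.9 = 0.0023 × 7.11 × 30.85 × 3.5917 = 1.8120 mm/d
Over 10 days: 1.8120 × 10 = 18.120 mm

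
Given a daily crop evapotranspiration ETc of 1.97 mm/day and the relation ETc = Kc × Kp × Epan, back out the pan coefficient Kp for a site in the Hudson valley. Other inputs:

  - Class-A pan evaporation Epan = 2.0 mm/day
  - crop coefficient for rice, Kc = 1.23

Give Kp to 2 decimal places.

ETc = Kc × Kp × Epan  ⇒  Kp = ETc / (Kc × Epan)
Kp = 1.97 / (1.23 × 2.0) = 1.97 / 2.460 = 0.8008

0.80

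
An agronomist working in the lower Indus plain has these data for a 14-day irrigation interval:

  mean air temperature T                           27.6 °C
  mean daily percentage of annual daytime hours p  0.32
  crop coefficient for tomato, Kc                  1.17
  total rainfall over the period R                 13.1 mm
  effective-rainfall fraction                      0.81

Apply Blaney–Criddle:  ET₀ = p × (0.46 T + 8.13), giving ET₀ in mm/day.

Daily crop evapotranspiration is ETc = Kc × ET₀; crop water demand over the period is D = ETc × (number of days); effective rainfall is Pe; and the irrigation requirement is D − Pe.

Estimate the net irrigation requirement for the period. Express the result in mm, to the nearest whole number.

ET₀ = 0.32 × (0.46 × 27.6 + 8.13) = 0.32 × 20.826 = 6.6643 mm/d
ETc = Kc × ET₀ = 1.17 × 6.6643 = 7.7972 mm/d
Crop demand D = ETc × 14 d = 7.7972 × 14 = 109.161 mm
Pe = 0.81 × 13.1 = 10.611 mm
D − Pe = 109.161 − 10.611 = 98.550 mm

99 mm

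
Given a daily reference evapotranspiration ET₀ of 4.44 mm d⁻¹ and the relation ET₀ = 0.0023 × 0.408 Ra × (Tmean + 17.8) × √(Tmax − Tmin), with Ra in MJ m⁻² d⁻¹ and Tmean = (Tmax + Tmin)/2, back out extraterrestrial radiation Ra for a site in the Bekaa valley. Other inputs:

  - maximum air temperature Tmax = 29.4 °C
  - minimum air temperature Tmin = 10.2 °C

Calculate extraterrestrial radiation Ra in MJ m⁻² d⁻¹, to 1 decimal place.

28.7 MJ m⁻² d⁻¹

Tmean = (29.4+10.2)/2 = 19.80 °C; ΔT = 19.2
Ra = ET₀ / [0.0023 × 0.408 × (Tmean+17.8) × √ΔT]
   = 4.44 / (0.0023 × 0.408 × 37.60 × 4.3818) = 28.718 MJ m⁻² d⁻¹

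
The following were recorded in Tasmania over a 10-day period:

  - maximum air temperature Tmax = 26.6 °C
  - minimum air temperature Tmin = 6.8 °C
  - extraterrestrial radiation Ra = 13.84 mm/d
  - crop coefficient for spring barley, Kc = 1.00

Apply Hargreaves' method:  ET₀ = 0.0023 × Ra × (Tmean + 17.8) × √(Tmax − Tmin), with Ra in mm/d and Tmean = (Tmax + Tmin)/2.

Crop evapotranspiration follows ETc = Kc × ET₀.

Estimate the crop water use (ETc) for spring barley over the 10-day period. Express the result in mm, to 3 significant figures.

Tmean = (26.6 + 6.8)/2 = 16.70 °C
ET₀ = 0.0023 × 13.84 × (16.70 + 17.8) × √19.8 = 0.0023 × 13.84 × 34.50 × 4.4497 = 4.8867 mm/d
ETc = Kc × ET₀ = 1.00 × 4.8867 = 4.8867 mm/d
Over 10 days: 4.8867 × 10 = 48.867 mm

48.9 mm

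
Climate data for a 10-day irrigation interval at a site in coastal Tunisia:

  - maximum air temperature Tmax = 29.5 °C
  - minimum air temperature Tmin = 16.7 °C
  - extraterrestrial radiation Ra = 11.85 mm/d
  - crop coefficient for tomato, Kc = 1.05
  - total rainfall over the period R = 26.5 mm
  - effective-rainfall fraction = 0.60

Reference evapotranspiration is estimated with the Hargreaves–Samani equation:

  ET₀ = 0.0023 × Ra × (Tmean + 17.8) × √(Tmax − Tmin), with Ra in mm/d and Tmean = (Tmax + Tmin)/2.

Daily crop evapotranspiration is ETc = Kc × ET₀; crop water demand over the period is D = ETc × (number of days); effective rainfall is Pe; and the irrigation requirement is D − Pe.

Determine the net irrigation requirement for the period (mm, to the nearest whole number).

26 mm

Tmean = (29.5 + 16.7)/2 = 23.10 °C
ET₀ = 0.0023 × 11.85 × (23.10 + 17.8) × √12.8 = 0.0023 × 11.85 × 40.90 × 3.5777 = 3.9882 mm/d
ETc = Kc × ET₀ = 1.05 × 3.9882 = 4.1876 mm/d
Crop demand D = ETc × 10 d = 4.1876 × 10 = 41.876 mm
Pe = 0.60 × 26.5 = 15.900 mm
D − Pe = 41.876 − 15.900 = 25.976 mm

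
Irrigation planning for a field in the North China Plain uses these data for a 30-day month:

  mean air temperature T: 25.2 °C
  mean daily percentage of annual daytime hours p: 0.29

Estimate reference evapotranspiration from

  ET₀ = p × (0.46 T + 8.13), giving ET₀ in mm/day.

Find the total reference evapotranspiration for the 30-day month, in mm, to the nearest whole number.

ET₀ = 0.29 × (0.46 × 25.2 + 8.13) = 0.29 × 19.722 = 5.7194 mm/d
Monthly total = 5.7194 × 30 = 171.582 mm

172 mm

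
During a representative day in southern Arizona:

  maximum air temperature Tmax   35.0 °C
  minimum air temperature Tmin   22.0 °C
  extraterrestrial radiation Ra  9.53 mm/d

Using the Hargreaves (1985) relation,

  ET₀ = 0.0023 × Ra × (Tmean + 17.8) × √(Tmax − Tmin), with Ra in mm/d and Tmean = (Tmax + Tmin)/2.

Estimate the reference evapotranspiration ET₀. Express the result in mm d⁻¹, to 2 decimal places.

3.66 mm d⁻¹

Tmean = (35.0 + 22.0)/2 = 28.50 °C
ET₀ = 0.0023 × 9.53 × (28.50 + 17.8) × √13.0 = 0.0023 × 9.53 × 46.30 × 3.6056 = 3.6591 mm/d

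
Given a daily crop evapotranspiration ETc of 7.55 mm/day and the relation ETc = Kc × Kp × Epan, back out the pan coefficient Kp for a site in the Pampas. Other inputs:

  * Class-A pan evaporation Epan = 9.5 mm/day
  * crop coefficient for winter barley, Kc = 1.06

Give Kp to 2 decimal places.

0.75

ETc = Kc × Kp × Epan  ⇒  Kp = ETc / (Kc × Epan)
Kp = 7.55 / (1.06 × 9.5) = 7.55 / 10.070 = 0.7498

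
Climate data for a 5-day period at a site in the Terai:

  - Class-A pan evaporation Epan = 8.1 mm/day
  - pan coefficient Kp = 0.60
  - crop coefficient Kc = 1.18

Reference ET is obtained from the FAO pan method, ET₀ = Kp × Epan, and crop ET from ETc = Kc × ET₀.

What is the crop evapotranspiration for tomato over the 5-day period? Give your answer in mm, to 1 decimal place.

ET₀ = 0.60 × 8.1 = 4.8600 mm/d
ETc = Kc × ET₀ = 1.18 × 4.8600 = 5.7348 mm/d
Over 5 days: 5.7348 × 5 = 28.674 mm

28.7 mm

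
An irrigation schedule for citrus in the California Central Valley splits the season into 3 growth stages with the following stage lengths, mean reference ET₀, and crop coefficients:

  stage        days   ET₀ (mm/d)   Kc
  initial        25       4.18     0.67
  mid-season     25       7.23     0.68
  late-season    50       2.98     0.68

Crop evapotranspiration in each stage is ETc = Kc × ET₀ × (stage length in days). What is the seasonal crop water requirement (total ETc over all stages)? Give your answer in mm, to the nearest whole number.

294 mm

initial: 0.67 × 4.18 × 25 = 70.02 mm
mid-season: 0.68 × 7.23 × 25 = 122.91 mm
late-season: 0.68 × 2.98 × 50 = 101.32 mm
Seasonal total = 294.25 mm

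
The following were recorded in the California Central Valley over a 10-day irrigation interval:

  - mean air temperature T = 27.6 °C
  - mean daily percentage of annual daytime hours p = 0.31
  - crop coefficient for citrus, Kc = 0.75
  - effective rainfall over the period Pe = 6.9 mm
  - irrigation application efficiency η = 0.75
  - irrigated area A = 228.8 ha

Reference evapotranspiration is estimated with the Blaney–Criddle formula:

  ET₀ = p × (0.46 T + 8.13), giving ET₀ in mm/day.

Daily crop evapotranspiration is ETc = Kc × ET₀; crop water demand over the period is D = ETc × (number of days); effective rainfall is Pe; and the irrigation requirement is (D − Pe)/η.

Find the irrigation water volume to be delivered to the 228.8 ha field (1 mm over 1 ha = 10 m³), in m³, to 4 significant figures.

ET₀ = 0.31 × (0.46 × 27.6 + 8.13) = 0.31 × 20.826 = 6.4561 mm/d
ETc = Kc × ET₀ = 0.75 × 6.4561 = 4.8421 mm/d
Crop demand D = ETc × 10 d = 4.8421 × 10 = 48.421 mm
D − Pe = 48.421 − 6.9 = 41.521 mm
Gross irrigation = 41.521 / 0.75 = 55.361 mm
Volume = 55.361 mm × 228.8 ha × 10 = 126666.0 m³

126700 m³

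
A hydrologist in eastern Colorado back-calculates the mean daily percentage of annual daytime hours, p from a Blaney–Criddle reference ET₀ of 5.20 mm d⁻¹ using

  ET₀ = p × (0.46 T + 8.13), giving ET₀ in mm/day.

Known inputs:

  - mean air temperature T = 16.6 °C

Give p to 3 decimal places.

0.330

p = ET₀ / (0.46 T + 8.13) = 5.20 / (0.46 × 16.6 + 8.13) = 5.20 / 15.766 = 0.3298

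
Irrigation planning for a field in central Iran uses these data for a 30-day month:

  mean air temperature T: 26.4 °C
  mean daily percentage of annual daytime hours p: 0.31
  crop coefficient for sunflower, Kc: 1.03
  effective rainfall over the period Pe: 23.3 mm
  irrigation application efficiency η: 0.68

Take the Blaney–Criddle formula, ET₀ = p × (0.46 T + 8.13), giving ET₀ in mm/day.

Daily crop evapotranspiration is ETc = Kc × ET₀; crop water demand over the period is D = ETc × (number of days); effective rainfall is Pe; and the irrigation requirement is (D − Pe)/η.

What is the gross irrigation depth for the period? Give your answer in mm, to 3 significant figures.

ET₀ = 0.31 × (0.46 × 26.4 + 8.13) = 0.31 × 20.274 = 6.2849 mm/d
ETc = Kc × ET₀ = 1.03 × 6.2849 = 6.4734 mm/d
Crop demand D = ETc × 30 d = 6.4734 × 30 = 194.202 mm
D − Pe = 194.202 − 23.3 = 170.902 mm
Gross irrigation = 170.902 / 0.68 = 251.326 mm

251 mm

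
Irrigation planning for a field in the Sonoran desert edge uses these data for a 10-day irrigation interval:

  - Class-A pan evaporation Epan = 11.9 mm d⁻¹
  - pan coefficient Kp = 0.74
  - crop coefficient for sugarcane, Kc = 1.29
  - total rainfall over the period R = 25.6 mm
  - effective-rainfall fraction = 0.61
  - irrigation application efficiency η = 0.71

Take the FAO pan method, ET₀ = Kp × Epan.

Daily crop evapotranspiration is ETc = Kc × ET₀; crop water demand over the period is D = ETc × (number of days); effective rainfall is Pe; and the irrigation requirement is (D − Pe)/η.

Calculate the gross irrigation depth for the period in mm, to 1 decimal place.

ET₀ = 0.74 × 11.9 = 8.8060 mm/d
ETc = Kc × ET₀ = 1.29 × 8.8060 = 11.3597 mm/d
Crop demand D = ETc × 10 d = 11.3597 × 10 = 113.597 mm
Pe = 0.61 × 25.6 = 15.616 mm
D − Pe = 113.597 − 15.616 = 97.981 mm
Gross irrigation = 97.981 / 0.71 = 138.001 mm

138.0 mm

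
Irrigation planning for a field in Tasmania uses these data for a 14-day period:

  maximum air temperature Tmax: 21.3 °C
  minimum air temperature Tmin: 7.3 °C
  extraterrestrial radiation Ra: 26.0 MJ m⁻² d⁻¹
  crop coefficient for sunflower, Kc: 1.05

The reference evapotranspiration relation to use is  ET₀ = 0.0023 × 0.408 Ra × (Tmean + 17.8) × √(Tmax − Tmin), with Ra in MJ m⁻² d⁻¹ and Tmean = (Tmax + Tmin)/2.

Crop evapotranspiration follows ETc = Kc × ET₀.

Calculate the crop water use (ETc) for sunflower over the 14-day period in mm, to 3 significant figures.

Tmean = (21.3 + 7.3)/2 = 14.30 °C
0.408 Ra = 0.408 × 26.0 = 10.6080 mm/d equivalent
ET₀ = 0.0023 × 10.6080 × (14.30 + 17.8) × √14.0 = 0.0023 × 10.6080 × 32.10 × 3.7417 = 2.9305 mm/d
ETc = Kc × ET₀ = 1.05 × 2.9305 = 3.0770 mm/d
Over 14 days: 3.0770 × 14 = 43.078 mm

43.1 mm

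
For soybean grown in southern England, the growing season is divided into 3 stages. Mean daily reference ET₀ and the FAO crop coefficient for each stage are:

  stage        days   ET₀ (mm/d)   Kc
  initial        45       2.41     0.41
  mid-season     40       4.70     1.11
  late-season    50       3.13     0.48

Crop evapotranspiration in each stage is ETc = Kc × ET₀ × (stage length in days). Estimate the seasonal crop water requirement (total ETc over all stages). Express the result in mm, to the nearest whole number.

initial: 0.41 × 2.41 × 45 = 44.46 mm
mid-season: 1.11 × 4.70 × 40 = 208.68 mm
late-season: 0.48 × 3.13 × 50 = 75.12 mm
Seasonal total = 328.26 mm

328 mm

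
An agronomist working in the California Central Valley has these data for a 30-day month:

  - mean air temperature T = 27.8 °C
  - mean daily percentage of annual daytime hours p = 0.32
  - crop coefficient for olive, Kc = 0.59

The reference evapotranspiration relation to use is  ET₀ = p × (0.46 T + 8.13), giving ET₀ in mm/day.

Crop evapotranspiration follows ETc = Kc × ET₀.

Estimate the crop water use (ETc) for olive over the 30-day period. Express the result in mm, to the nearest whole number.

ET₀ = 0.32 × (0.46 × 27.8 + 8.13) = 0.32 × 20.918 = 6.6938 mm/d
ETc = Kc × ET₀ = 0.59 × 6.6938 = 3.9493 mm/d
Over 30 days: 3.9493 × 30 = 118.479 mm

118 mm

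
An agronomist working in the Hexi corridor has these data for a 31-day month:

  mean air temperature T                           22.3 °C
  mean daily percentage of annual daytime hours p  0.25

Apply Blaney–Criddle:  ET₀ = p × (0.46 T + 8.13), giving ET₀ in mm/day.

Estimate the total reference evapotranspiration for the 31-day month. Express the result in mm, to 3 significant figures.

ET₀ = 0.25 × (0.46 × 22.3 + 8.13) = 0.25 × 18.388 = 4.5970 mm/d
Monthly total = 4.5970 × 31 = 142.507 mm

143 mm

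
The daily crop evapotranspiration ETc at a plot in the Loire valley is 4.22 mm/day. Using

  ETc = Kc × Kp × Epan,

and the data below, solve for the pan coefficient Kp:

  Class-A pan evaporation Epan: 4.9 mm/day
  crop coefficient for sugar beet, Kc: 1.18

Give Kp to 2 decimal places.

0.73

ETc = Kc × Kp × Epan  ⇒  Kp = ETc / (Kc × Epan)
Kp = 4.22 / (1.18 × 4.9) = 4.22 / 5.782 = 0.7299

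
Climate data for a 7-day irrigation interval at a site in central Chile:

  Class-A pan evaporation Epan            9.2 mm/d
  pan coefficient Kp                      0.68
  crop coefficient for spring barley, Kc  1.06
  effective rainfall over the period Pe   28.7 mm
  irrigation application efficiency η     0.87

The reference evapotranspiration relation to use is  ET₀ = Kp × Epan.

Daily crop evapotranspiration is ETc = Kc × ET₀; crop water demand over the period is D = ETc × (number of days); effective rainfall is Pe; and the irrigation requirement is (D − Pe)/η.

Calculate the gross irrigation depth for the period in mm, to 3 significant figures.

ET₀ = 0.68 × 9.2 = 6.2560 mm/d
ETc = Kc × ET₀ = 1.06 × 6.2560 = 6.6314 mm/d
Crop demand D = ETc × 7 d = 6.6314 × 7 = 46.420 mm
D − Pe = 46.420 − 28.7 = 17.720 mm
Gross irrigation = 17.720 / 0.87 = 20.368 mm

20.4 mm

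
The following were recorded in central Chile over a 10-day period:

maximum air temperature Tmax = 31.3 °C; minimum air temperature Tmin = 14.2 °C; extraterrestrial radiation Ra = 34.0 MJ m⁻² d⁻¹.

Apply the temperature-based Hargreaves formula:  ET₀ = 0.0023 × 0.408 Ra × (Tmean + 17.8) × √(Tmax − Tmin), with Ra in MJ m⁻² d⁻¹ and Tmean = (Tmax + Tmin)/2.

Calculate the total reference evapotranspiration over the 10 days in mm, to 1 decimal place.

Tmean = (31.3 + 14.2)/2 = 22.75 °C
0.408 Ra = 0.408 × 34.0 = 13.8720 mm/d equivalent
ET₀ = 0.0023 × 13.8720 × (22.75 + 17.8) × √17.1 = 0.0023 × 13.8720 × 40.55 × 4.1352 = 5.3500 mm/d
Over 10 days: 5.3500 × 10 = 53.500 mm

53.5 mm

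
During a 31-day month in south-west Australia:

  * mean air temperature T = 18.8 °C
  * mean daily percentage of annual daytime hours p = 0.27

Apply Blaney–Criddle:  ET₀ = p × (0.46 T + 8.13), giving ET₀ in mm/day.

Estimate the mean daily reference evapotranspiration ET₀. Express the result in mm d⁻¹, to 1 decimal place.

ET₀ = 0.27 × (0.46 × 18.8 + 8.13) = 0.27 × 16.778 = 4.5301 mm/d

4.5 mm d⁻¹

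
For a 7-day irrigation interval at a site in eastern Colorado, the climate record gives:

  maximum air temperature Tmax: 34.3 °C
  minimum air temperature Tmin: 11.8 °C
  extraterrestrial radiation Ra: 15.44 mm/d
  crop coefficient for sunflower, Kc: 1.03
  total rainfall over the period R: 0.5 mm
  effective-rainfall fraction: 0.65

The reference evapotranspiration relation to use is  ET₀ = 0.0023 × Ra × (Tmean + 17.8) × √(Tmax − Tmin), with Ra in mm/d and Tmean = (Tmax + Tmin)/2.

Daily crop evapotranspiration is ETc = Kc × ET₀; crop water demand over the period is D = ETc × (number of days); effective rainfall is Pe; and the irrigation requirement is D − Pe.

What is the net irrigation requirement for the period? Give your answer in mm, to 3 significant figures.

Tmean = (34.3 + 11.8)/2 = 23.05 °C
ET₀ = 0.0023 × 15.44 × (23.05 + 17.8) × √22.5 = 0.0023 × 15.44 × 40.85 × 4.7434 = 6.8811 mm/d
ETc = Kc × ET₀ = 1.03 × 6.8811 = 7.0875 mm/d
Crop demand D = ETc × 7 d = 7.0875 × 7 = 49.613 mm
Pe = 0.65 × 0.5 = 0.325 mm
D − Pe = 49.613 − 0.325 = 49.288 mm

49.3 mm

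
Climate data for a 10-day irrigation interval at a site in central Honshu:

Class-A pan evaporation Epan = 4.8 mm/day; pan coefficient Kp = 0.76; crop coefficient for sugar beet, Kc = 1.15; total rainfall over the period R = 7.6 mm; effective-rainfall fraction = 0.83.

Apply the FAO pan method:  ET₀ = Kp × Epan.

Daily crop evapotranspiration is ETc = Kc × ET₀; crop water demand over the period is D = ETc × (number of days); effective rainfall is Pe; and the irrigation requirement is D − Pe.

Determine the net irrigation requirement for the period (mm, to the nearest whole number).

ET₀ = 0.76 × 4.8 = 3.6480 mm/d
ETc = Kc × ET₀ = 1.15 × 3.6480 = 4.1952 mm/d
Crop demand D = ETc × 10 d = 4.1952 × 10 = 41.952 mm
Pe = 0.83 × 7.6 = 6.308 mm
D − Pe = 41.952 − 6.308 = 35.644 mm

36 mm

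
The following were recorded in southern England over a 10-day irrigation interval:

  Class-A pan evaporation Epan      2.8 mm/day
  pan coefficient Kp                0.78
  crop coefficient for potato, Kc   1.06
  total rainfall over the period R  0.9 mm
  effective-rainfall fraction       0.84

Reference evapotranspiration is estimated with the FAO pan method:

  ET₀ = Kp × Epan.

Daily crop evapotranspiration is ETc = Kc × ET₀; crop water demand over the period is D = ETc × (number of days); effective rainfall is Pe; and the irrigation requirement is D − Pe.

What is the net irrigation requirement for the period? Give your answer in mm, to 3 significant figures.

ET₀ = 0.78 × 2.8 = 2.1840 mm/d
ETc = Kc × ET₀ = 1.06 × 2.1840 = 2.3150 mm/d
Crop demand D = ETc × 10 d = 2.3150 × 10 = 23.150 mm
Pe = 0.84 × 0.9 = 0.756 mm
D − Pe = 23.150 − 0.756 = 22.394 mm

22.4 mm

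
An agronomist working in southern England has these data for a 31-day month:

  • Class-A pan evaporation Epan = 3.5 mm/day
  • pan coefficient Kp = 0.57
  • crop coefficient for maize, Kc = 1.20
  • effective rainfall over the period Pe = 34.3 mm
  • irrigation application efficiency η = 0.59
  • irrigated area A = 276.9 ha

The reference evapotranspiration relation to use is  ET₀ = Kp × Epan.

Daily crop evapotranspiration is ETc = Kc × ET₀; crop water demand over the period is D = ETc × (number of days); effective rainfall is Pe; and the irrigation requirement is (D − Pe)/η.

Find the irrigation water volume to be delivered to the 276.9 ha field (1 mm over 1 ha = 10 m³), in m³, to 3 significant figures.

187000 m³

ET₀ = 0.57 × 3.5 = 1.9950 mm/d
ETc = Kc × ET₀ = 1.20 × 1.9950 = 2.3940 mm/d
Crop demand D = ETc × 31 d = 2.3940 × 31 = 74.214 mm
D − Pe = 74.214 − 34.3 = 39.914 mm
Gross irrigation = 39.914 / 0.59 = 67.651 mm
Volume = 67.651 mm × 276.9 ha × 10 = 187325.6 m³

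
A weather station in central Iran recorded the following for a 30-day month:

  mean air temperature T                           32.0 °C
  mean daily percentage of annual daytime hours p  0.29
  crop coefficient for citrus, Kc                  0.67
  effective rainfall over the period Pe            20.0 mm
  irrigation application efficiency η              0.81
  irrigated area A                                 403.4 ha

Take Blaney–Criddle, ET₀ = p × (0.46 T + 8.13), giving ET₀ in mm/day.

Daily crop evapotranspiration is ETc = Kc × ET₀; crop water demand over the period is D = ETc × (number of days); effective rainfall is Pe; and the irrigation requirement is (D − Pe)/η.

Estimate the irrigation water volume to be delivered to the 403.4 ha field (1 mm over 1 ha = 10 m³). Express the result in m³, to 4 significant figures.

ET₀ = 0.29 × (0.46 × 32.0 + 8.13) = 0.29 × 22.850 = 6.6265 mm/d
ETc = Kc × ET₀ = 0.67 × 6.6265 = 4.4398 mm/d
Crop demand D = ETc × 30 d = 4.4398 × 30 = 133.194 mm
D − Pe = 133.194 − 20.0 = 113.194 mm
Gross irrigation = 113.194 / 0.81 = 139.746 mm
Volume = 139.746 mm × 403.4 ha × 10 = 563735.4 m³

563700 m³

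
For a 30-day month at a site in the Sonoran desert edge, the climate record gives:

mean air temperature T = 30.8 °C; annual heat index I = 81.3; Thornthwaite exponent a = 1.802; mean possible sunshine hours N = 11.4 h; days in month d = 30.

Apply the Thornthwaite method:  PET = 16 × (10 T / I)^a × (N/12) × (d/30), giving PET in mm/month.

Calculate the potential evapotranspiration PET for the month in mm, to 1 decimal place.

167.6 mm

10T/I = 10 × 30.8 / 81.3 = 3.7884
(10T/I)^a = 3.7884^1.802 = 11.0250
Uncorrected PET = 16 × 11.0250 = 176.400 mm
Correction = (N/12)(d/30) = (11.4/12)(30/30) = 0.9500
PET = 176.400 × 0.9500 = 167.580 mm/month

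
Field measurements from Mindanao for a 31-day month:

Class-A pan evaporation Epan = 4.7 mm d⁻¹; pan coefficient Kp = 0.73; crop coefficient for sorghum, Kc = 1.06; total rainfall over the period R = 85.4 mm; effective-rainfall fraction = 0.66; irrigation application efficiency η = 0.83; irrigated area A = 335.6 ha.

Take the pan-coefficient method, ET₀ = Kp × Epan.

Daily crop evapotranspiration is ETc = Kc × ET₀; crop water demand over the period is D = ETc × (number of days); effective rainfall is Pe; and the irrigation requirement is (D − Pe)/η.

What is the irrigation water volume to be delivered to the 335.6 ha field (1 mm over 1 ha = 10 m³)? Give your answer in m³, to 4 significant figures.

228000 m³

ET₀ = 0.73 × 4.7 = 3.4310 mm/d
ETc = Kc × ET₀ = 1.06 × 3.4310 = 3.6369 mm/d
Crop demand D = ETc × 31 d = 3.6369 × 31 = 112.744 mm
Pe = 0.66 × 85.4 = 56.364 mm
D − Pe = 112.744 − 56.364 = 56.380 mm
Gross irrigation = 56.380 / 0.83 = 67.928 mm
Volume = 67.928 mm × 335.6 ha × 10 = 227966.4 m³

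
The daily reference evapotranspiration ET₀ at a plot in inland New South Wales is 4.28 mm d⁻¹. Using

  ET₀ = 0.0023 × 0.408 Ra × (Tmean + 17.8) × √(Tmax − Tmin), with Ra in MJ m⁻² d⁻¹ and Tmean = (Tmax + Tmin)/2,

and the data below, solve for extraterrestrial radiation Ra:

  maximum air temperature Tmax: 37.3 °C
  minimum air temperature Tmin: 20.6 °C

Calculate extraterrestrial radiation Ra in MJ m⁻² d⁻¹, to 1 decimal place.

Tmean = (37.3+20.6)/2 = 28.95 °C; ΔT = 16.7
Ra = ET₀ / [0.0023 × 0.408 × (Tmean+17.8) × √ΔT]
   = 4.28 / (0.0023 × 0.408 × 46.75 × 4.0866) = 23.873 MJ m⁻² d⁻¹

23.9 MJ m⁻² d⁻¹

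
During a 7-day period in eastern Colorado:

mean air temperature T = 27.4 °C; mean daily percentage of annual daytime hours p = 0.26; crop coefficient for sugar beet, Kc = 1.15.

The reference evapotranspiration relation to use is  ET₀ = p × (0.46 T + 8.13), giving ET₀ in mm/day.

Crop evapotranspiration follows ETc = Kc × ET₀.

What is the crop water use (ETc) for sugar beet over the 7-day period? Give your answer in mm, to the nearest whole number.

ET₀ = 0.26 × (0.46 × 27.4 + 8.13) = 0.26 × 20.734 = 5.3908 mm/d
ETc = Kc × ET₀ = 1.15 × 5.3908 = 6.1994 mm/d
Over 7 days: 6.1994 × 7 = 43.396 mm

43 mm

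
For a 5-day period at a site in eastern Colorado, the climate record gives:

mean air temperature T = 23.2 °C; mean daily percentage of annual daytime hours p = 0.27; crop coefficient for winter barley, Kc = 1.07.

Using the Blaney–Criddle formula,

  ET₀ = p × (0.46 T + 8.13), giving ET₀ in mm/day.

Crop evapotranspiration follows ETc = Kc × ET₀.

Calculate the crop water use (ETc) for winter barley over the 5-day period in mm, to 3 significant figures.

27.2 mm

ET₀ = 0.27 × (0.46 × 23.2 + 8.13) = 0.27 × 18.802 = 5.0765 mm/d
ETc = Kc × ET₀ = 1.07 × 5.0765 = 5.4319 mm/d
Over 5 days: 5.4319 × 5 = 27.160 mm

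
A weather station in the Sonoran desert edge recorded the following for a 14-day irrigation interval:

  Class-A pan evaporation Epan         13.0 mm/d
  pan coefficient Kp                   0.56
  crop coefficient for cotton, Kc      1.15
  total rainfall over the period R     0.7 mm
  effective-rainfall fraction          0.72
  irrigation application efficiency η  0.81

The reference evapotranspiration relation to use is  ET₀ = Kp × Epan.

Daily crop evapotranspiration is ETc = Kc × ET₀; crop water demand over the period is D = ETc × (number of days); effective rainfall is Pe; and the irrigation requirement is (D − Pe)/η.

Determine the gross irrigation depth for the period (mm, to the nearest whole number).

ET₀ = 0.56 × 13.0 = 7.2800 mm/d
ETc = Kc × ET₀ = 1.15 × 7.2800 = 8.3720 mm/d
Crop demand D = ETc × 14 d = 8.3720 × 14 = 117.208 mm
Pe = 0.72 × 0.7 = 0.504 mm
D − Pe = 117.208 − 0.504 = 116.704 mm
Gross irrigation = 116.704 / 0.81 = 144.079 mm

144 mm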